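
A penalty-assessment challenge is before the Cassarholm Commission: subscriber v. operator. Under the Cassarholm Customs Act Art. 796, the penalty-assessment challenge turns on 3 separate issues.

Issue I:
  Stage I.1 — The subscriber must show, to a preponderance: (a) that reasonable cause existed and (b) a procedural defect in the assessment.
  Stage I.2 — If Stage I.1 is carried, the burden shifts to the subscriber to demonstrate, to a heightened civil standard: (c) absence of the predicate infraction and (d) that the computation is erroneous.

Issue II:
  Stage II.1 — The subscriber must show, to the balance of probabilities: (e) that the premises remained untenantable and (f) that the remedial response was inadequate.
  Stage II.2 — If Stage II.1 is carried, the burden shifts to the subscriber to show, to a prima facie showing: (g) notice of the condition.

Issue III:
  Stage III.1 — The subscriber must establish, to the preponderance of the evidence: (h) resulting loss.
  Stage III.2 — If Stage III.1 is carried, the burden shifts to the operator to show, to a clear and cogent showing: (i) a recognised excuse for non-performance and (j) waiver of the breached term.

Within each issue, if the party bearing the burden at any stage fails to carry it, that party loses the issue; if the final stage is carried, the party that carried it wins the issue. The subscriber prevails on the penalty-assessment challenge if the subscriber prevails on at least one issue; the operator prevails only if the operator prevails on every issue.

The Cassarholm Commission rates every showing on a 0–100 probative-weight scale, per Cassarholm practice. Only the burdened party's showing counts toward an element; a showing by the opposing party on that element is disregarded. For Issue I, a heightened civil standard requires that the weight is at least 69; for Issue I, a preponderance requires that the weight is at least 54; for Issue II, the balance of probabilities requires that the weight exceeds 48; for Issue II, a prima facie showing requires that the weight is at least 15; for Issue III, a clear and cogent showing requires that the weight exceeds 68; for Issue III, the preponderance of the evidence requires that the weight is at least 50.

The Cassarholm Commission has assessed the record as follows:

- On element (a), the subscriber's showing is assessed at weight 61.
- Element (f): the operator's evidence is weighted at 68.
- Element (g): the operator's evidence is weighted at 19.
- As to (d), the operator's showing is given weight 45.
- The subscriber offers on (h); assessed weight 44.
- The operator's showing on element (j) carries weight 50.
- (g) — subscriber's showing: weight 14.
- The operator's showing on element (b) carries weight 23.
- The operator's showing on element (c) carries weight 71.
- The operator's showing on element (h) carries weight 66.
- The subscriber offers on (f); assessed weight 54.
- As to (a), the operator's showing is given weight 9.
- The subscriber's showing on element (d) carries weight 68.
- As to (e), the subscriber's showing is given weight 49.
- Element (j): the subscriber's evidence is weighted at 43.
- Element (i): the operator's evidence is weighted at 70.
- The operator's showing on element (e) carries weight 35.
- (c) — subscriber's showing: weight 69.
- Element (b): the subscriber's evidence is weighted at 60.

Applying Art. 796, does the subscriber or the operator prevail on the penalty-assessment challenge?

— Issue I —
Stage I.1 (subscriber, a preponderance, weight is at least 54): (a) 61 (operator's 9 disregarded) ≥ 54 — meets; (b) 60 (operator's 23 disregarded) ≥ 54 — meets.
  Stage I.1 is satisfied; the subscriber continues to bear the burden.
Stage I.2 (subscriber, a heightened civil standard, weight is at least 69): (c) 69 (operator's 71 disregarded) ≥ 69 — meets; (d) 68 (operator's 45 disregarded) < 69 — fails.
  Not every element is met, so the subscriber fails to carry Stage I.2.
So the operator prevails on this issue.
— Issue II —
Stage II.1 — burden on subscriber; standard: the balance of probabilities (weight exceeds 48).
    (e): 49 (operator's 35 disregarded) > 48 [met]
    (f): 54 (operator's 68 disregarded) > 48 [met]
  All elements met. The subscriber retains the burden for Stage II.2.
Stage II.2 — burden on subscriber; standard: a prima facie showing (weight is at least 15).
    (g): 14 (operator's 19 disregarded) < 15 [not met]
  The subscriber does not carry Stage II.2.
The analysis ends at Stage II.2; the operator prevails on this issue.
— Issue III —
Stage III.1 (subscriber, the preponderance of the evidence, weight is at least 50): (h) 44 (operator's 66 disregarded) < 50 — fails.
  The subscriber does not carry Stage III.1.
So the operator prevails on this issue.
Per-issue: Issue I → operator; Issue II → operator; Issue III → operator. The subscriber must prevail on at least one issue; overall, the operator prevails.

operator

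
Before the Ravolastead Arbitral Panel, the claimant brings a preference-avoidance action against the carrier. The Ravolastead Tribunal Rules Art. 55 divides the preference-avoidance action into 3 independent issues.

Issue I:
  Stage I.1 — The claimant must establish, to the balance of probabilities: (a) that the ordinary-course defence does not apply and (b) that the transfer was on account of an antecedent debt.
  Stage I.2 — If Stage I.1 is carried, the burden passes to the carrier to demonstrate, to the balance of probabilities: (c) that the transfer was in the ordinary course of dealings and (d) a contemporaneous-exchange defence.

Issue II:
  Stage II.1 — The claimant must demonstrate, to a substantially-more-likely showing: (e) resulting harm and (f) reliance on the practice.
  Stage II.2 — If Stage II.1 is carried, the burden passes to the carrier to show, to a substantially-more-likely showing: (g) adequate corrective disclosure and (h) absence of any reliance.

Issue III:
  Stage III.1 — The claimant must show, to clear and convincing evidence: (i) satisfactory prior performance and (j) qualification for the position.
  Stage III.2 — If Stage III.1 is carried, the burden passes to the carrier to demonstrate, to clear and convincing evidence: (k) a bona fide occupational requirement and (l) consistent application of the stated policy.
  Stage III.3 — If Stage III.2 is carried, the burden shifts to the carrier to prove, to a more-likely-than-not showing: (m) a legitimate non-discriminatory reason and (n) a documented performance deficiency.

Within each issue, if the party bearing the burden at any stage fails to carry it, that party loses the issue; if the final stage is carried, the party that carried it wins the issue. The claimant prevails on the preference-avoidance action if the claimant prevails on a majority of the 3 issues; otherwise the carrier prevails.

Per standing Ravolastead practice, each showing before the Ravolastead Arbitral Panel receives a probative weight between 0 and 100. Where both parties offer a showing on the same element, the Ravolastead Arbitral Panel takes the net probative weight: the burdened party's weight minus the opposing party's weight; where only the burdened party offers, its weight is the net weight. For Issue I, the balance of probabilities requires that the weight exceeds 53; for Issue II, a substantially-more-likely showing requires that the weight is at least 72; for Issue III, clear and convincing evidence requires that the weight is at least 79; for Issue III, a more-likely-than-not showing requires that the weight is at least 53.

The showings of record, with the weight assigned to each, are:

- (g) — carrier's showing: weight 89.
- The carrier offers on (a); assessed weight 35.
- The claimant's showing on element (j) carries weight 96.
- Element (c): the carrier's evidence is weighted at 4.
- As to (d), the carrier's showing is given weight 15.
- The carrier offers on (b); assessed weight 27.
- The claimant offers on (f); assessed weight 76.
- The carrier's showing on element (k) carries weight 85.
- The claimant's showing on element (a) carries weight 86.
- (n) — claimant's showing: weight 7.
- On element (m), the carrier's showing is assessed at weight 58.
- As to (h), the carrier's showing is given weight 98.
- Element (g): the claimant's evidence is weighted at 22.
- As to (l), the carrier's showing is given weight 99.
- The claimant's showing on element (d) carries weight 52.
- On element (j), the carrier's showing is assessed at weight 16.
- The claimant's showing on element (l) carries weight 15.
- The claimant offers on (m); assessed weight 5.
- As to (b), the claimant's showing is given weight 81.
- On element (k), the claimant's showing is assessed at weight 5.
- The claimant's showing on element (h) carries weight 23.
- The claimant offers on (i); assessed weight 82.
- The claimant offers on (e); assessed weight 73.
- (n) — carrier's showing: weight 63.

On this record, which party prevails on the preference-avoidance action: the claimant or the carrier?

— Issue I —
Stage I.1 (claimant, the balance of probabilities, weight exceeds 53): (a) net 86−35=51 ≤ 53 — fails; (b) net 81−27=54 > 53 — meets.
  Not every element is met, so the claimant fails to carry Stage I.1.
The carrier prevails on this issue.
— Issue II —
Stage II.1 — burden on claimant; standard: a substantially-more-likely showing (weight is at least 72).
    (e): 73 ≥ 72 [met]
    (f): 76 ≥ 72 [met]
  All elements met. The burden passes to the carrier.
Stage II.2 — burden on carrier; standard: a substantially-more-likely showing (weight is at least 72).
    (g): 89 − 22 = 67 < 72 [not met]
    (h): 98 − 23 = 75 ≥ 72 [met]
  The carrier does not carry Stage II.2.
The claimant prevails on this issue.
— Issue III —
At Stage III.1 the claimant must meet clear and convincing evidence (weight is at least 79): on (i) the weight is 82, which does reach 79, so (i) meets the standard; on (j) the weight is 96 less the opposing 16 gives net 80, ≥ 79, so (j) meets the standard.
  Stage III.1 carried; the burden shifts to the carrier.
At Stage III.2 the carrier must meet clear and convincing evidence (weight is at least 79): on (k) the weight is 85 less the opposing 5 gives net 80, ≥ 79, so (k) meets the standard; on (l) the weight is 99 less the opposing 15 gives net 84, ≥ 79, so (l) meets the standard.
  Stage III.2 is satisfied; the carrier continues to bear the burden.
At Stage III.3 the carrier must meet a more-likely-than-not showing (weight is at least 53): on (m) the weight is 58 less the opposing 5 gives net 53, which does reach 53, so (m) meets the standard; on (n) the weight is 63 less the opposing 7 gives net 56, which does reach 53, so (n) meets the standard.
  All elements met at the final stage.
All stages carried — the carrier prevails on this issue.
Per-issue: Issue I → carrier; Issue II → claimant; Issue III → carrier. The claimant must prevail on a majority of issues; overall, the carrier prevails.

carrier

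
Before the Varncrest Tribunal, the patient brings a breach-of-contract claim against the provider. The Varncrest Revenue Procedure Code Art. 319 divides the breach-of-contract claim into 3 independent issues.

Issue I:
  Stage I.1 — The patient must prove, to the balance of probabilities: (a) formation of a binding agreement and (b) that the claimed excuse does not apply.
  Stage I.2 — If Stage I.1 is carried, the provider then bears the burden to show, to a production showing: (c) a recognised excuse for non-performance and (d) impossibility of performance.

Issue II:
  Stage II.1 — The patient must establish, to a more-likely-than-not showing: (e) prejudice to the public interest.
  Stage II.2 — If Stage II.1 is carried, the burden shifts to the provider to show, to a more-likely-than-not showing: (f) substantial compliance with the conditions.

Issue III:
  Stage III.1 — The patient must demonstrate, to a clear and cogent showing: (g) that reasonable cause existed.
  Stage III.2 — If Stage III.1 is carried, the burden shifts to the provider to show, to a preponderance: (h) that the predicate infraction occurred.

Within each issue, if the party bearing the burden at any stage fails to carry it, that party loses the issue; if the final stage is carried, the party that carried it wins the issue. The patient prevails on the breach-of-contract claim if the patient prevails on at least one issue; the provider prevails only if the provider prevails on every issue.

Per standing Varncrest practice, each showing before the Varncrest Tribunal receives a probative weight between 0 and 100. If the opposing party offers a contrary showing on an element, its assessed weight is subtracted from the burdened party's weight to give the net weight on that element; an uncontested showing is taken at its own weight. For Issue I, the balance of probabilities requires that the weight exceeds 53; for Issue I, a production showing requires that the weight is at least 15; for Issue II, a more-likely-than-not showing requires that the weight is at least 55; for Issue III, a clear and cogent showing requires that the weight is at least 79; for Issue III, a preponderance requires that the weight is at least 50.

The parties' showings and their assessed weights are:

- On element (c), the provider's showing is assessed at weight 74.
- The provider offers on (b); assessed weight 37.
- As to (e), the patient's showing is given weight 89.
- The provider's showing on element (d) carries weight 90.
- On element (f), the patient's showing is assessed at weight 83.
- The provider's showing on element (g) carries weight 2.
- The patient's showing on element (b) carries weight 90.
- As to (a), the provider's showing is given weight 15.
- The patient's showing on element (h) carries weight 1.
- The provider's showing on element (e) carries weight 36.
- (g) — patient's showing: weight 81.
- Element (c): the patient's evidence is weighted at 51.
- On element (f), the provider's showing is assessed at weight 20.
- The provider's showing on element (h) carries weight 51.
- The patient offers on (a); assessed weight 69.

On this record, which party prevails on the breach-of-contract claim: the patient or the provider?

provider

— Issue I —
At Stage I.1 the patient must meet the balance of probabilities (weight exceeds 53): on (a) the weight is 69 less the opposing 15 gives net 54, > 53, so (a) meets the standard; on (b) the weight is 90 less the opposing 37 gives net 53, which does not exceed 53, so (b) does not meet the standard.
  The patient does not carry Stage I.1.
The provider prevails on this issue.
— Issue II —
Stage II.1 (patient, a more-likely-than-not showing, weight is at least 55): (e) net 89−36=53 < 55 — fails.
  The patient does not carry Stage II.1.
So the provider prevails on this issue.
— Issue III —
Stage III.1 (patient, a clear and cogent showing, weight is at least 79): (g) net 81−2=79 ≥ 79 — meets.
  All elements met. The burden passes to the provider.
Stage III.2 (provider, a preponderance, weight is at least 50): (h) net 51−1=50 ≥ 50 — meets.
  The provider carries the last stage.
With every stage satisfied, the provider prevails on this issue.
Per-issue: Issue I → provider; Issue II → provider; Issue III → provider. The patient must prevail on at least one issue; overall, the provider prevails.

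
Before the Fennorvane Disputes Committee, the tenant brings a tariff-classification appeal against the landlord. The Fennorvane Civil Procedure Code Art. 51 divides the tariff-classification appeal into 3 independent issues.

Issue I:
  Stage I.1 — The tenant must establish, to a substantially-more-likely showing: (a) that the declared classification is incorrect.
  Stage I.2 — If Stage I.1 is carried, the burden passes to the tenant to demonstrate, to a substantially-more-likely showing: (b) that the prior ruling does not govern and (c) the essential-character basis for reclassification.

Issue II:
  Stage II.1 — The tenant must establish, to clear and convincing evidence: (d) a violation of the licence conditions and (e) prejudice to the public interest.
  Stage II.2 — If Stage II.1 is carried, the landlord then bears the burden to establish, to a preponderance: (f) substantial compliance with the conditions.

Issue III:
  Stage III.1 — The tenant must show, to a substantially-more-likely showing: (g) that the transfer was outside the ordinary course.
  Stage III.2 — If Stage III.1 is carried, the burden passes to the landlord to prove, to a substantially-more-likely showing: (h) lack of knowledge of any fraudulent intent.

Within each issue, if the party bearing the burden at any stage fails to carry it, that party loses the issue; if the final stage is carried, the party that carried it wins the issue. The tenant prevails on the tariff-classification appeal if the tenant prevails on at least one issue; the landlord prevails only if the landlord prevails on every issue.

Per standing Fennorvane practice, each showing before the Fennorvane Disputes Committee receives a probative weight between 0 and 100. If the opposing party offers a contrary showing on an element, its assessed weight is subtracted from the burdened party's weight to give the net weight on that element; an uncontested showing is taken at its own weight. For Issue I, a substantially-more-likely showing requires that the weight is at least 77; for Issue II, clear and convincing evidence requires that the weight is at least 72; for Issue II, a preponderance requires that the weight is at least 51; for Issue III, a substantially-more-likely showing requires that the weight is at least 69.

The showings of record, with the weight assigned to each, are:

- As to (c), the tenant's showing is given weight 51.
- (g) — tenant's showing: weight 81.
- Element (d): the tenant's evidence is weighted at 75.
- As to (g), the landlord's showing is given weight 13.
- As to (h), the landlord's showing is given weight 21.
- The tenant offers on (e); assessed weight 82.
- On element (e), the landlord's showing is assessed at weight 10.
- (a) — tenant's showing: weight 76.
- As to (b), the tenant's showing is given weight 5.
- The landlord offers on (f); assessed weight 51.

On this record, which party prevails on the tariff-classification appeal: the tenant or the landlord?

landlord

— Issue I —
At Stage I.1 the tenant must meet a substantially-more-likely showing (weight is at least 77): on (a) the weight is 76, < 77, so (a) does not meet the standard.
  Not every element is met, so the tenant fails to carry Stage I.1.
So the landlord prevails on this issue.
— Issue II —
Stage II.1 — burden on tenant; standard: clear and convincing evidence (weight is at least 72).
    (d): 75 ≥ 72 [met]
    (e): 82 − 10 = 72 ≥ 72 [met]
  Stage II.1 carried; the burden shifts to the landlord.
Stage II.2 — burden on landlord; standard: a preponderance (weight is at least 51).
    (f): 51 ≥ 51 [met]
  The landlord carries the last stage.
With every stage satisfied, the landlord prevails on this issue.
— Issue III —
At Stage III.1 the tenant must meet a substantially-more-likely showing (weight is at least 69): on (g) the weight is 81 less the opposing 13 gives net 68, which does not reach 69, so (g) does not meet the standard.
  Stage III.1 not carried; the tenant fails its burden.
The analysis ends at Stage III.1; the landlord prevails on this issue.
Per-issue: Issue I → landlord; Issue II → landlord; Issue III → landlord. The tenant must prevail on at least one issue; overall, the landlord prevails.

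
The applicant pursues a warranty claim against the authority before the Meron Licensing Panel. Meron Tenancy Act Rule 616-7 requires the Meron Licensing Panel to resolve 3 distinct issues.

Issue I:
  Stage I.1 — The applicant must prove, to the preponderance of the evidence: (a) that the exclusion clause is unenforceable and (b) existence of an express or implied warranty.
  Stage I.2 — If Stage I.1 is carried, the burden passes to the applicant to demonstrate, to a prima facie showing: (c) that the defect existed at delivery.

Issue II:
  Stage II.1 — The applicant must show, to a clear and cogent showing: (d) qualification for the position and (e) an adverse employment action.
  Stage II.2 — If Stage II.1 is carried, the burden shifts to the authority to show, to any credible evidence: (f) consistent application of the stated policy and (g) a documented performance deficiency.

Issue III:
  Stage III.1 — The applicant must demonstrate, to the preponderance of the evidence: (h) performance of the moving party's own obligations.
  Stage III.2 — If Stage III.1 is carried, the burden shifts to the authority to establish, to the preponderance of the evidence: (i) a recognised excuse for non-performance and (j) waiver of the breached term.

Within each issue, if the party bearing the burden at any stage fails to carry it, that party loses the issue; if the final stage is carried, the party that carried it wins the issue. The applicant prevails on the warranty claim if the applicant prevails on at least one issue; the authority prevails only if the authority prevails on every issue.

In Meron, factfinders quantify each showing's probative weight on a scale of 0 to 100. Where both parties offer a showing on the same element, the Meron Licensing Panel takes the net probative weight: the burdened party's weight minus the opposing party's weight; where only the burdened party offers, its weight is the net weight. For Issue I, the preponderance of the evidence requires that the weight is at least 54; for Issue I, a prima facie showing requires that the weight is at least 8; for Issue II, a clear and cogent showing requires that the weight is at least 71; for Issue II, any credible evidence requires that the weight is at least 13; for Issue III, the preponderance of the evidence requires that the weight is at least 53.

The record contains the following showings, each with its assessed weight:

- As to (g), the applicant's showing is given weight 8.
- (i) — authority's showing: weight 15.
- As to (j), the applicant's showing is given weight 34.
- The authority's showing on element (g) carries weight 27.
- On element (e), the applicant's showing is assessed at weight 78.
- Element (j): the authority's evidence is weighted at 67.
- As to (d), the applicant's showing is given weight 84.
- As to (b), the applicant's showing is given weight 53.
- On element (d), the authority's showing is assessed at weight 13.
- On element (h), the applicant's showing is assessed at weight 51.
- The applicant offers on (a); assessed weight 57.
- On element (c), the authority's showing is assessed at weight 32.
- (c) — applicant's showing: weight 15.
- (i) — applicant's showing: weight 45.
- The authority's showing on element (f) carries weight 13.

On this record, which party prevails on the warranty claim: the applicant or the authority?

— Issue I —
Stage I.1 (applicant, the preponderance of the evidence, weight is at least 54): (a) 57 ≥ 54 — meets; (b) 53 < 54 — fails.
  The applicant does not carry Stage I.1.
So the authority prevails on this issue.
— Issue II —
Stage II.1 (applicant, a clear and cogent showing, weight is at least 71): (d) net 84−13=71 ≥ 71 — meets; (e) 78 ≥ 71 — meets.
  The applicant carries Stage II.1; the authority now bears the burden.
Stage II.2 (authority, any credible evidence, weight is at least 13): (f) 13 ≥ 13 — meets; (g) net 27−8=19 ≥ 13 — meets.
  Stage II.2 carried; the final stage is satisfied.
All stages carried — the authority prevails on this issue.
— Issue III —
Stage III.1 (applicant, the preponderance of the evidence, weight is at least 53): (h) 51 < 53 — fails.
  The applicant does not carry Stage III.1.
The analysis ends at Stage III.1; the authority prevails on this issue.
Per-issue: Issue I → authority; Issue II → authority; Issue III → authority. The applicant must prevail on at least one issue; overall, the authority prevails.

authority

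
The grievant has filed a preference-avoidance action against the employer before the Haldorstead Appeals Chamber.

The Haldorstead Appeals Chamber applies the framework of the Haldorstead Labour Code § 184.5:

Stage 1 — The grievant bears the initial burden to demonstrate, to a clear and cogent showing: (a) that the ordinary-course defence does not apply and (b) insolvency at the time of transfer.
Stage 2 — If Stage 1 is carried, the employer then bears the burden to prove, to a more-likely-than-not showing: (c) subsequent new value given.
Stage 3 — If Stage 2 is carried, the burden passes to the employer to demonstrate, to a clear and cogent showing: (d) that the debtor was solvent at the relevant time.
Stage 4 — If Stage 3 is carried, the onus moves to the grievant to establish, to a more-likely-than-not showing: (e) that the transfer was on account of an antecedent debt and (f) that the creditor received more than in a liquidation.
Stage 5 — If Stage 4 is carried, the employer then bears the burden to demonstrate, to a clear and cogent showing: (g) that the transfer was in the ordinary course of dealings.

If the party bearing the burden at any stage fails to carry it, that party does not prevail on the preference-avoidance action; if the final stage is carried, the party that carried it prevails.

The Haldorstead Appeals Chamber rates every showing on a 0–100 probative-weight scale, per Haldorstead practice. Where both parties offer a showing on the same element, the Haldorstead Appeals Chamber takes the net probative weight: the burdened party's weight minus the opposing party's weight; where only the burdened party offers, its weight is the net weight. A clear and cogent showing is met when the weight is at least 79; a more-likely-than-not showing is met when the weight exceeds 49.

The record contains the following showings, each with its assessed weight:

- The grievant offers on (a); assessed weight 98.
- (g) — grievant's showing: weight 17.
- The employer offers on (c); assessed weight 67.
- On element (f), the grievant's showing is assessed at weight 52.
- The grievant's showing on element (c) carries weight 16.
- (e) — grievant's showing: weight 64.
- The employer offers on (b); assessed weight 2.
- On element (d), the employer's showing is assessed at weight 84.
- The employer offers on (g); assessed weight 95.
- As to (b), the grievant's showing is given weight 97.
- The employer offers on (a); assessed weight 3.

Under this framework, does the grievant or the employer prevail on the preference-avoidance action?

Stage 1 (grievant, a clear and cogent showing, weight is at least 79): (a) net 98−3=95 ≥ 79 — meets; (b) net 97−2=95 ≥ 79 — meets.
  All elements met. The burden passes to the employer.
Stage 2 (employer, a more-likely-than-not showing, weight exceeds 49): (c) net 67−16=51 > 49 — meets.
  Stage 2 carried; the burden remains with the employer.
Stage 3 (employer, a clear and cogent showing, weight is at least 79): (d) 84 ≥ 79 — meets.
  All elements met. The burden passes to the grievant.
Stage 4 (grievant, a more-likely-than-not showing, weight exceeds 49): (e) 64 > 49 — meets; (f) 52 > 49 — meets.
  Stage 4 carried; the burden shifts to the employer.
Stage 5 (employer, a clear and cogent showing, weight is at least 79): (g) net 95−17=78 < 79 — fails.
  Not every element is met, so the employer fails to carry Stage 5.
The analysis ends at Stage 5; the grievant prevails.

grievant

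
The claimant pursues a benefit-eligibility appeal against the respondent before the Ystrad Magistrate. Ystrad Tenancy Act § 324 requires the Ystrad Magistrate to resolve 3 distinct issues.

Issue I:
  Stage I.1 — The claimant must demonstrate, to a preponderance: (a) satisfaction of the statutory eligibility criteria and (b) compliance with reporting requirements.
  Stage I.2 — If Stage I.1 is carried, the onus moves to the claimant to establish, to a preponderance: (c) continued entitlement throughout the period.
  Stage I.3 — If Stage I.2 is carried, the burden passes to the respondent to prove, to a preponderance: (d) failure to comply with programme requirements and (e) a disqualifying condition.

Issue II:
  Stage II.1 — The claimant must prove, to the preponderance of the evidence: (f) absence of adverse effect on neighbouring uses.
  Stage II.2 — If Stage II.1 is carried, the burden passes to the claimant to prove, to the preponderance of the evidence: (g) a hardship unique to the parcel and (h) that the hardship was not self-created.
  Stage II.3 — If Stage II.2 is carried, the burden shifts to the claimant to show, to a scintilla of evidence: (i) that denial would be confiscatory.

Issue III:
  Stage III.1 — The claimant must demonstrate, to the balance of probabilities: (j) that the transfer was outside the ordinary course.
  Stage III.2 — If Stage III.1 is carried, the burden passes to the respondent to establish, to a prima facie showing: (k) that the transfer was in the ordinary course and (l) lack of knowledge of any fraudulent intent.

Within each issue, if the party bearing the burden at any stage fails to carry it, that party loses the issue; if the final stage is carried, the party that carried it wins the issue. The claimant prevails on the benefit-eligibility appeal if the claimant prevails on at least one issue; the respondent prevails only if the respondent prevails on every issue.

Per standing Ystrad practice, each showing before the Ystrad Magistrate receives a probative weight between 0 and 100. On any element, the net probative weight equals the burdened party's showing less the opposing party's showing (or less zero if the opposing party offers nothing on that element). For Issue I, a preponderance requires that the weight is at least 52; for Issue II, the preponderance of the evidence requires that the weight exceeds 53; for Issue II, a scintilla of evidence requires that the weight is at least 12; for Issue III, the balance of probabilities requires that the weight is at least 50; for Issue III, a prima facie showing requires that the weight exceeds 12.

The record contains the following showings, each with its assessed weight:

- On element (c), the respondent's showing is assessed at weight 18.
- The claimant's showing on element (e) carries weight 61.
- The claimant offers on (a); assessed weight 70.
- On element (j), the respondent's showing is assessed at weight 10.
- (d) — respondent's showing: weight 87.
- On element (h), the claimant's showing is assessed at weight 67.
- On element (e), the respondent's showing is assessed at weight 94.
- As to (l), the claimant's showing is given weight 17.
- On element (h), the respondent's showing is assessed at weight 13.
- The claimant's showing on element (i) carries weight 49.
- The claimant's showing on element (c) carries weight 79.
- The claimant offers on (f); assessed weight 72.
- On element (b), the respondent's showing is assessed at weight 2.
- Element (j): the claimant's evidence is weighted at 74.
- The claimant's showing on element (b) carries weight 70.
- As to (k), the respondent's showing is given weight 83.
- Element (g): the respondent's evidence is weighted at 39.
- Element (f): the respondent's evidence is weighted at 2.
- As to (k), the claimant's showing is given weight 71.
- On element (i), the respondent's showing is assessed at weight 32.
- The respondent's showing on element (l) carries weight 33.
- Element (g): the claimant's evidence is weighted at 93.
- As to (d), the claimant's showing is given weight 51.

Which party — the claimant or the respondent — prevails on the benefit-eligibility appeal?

claimant

— Issue I —
Stage I.1 (claimant, a preponderance, weight is at least 52): (a) 70 ≥ 52 — meets; (b) net 70−2=68 ≥ 52 — meets.
  Stage I.1 carried; the burden remains with the claimant.
Stage I.2 (claimant, a preponderance, weight is at least 52): (c) net 79−18=61 ≥ 52 — meets.
  The claimant carries Stage I.2; the respondent now bears the burden.
Stage I.3 (respondent, a preponderance, weight is at least 52): (d) net 87−51=36 < 52 — fails; (e) net 94−61=33 < 52 — fails.
  Stage I.3 not carried; the respondent fails its burden.
So the claimant prevails on this issue.
— Issue II —
Stage II.1 (claimant, the preponderance of the evidence, weight exceeds 53): (f) net 72−2=70 > 53 — meets.
  Stage II.1 is satisfied; the claimant continues to bear the burden.
Stage II.2 (claimant, the preponderance of the evidence, weight exceeds 53): (g) net 93−39=54 > 53 — meets; (h) net 67−13=54 > 53 — meets.
  All elements met. The claimant retains the burden for Stage II.3.
Stage II.3 (claimant, a scintilla of evidence, weight is at least 12): (i) net 49−32=17 ≥ 12 — meets.
  All elements met at the final stage.
All stages carried — the claimant prevails on this issue.
— Issue III —
Stage III.1 — burden on claimant; standard: the balance of probabilities (weight is at least 50).
    (j): 74 − 10 = 64 ≥ 50 [met]
  All elements met. The burden passes to the respondent.
Stage III.2 — burden on respondent; standard: a prima facie showing (weight exceeds 12).
    (k): 83 − 71 = 12 ≤ 12 [not met]
    (l): 33 − 17 = 16 > 12 [met]
  Not every element is met, so the respondent fails to carry Stage III.2.
The analysis ends at Stage III.2; the claimant prevails on this issue.
Per-issue: Issue I → claimant; Issue II → claimant; Issue III → claimant. The claimant must prevail on at least one issue; overall, the claimant prevails.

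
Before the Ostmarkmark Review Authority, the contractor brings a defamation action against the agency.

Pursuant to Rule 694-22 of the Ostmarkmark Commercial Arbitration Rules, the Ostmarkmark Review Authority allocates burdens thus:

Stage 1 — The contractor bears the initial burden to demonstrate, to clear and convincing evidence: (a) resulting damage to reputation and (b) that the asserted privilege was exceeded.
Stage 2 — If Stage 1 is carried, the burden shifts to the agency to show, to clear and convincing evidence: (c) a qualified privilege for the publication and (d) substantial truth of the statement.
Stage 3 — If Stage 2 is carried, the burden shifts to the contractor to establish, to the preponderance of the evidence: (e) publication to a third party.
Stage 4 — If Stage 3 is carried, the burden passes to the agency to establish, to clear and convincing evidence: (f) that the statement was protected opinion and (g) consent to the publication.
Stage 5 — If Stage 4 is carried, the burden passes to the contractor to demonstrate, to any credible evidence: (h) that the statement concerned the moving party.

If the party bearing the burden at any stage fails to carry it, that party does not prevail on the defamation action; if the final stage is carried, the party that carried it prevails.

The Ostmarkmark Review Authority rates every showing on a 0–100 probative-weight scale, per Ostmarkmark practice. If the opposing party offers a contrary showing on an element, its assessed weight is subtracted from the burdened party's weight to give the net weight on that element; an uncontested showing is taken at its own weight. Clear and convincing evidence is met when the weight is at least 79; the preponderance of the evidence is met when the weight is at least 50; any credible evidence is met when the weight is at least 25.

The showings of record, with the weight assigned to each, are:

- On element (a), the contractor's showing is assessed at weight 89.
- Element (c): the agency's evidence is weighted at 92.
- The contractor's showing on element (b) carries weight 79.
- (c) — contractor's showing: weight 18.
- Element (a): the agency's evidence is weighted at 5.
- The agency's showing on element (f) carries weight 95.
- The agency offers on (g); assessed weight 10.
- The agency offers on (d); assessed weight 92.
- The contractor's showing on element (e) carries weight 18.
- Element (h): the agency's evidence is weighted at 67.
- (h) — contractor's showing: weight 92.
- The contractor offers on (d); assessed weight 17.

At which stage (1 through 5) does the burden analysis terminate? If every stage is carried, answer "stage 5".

Stage 1 (contractor, clear and convincing evidence, weight is at least 79): (a) net 89−5=84 ≥ 79 — meets; (b) 79 ≥ 79 — meets.
  Stage 1 carried; the burden shifts to the agency.
Stage 2 (agency, clear and convincing evidence, weight is at least 79): (c) net 92−18=74 < 79 — fails; (d) net 92−17=75 < 79 — fails.
  Not every element is met, so the agency fails to carry Stage 2.
So the contractor prevails.

stage 2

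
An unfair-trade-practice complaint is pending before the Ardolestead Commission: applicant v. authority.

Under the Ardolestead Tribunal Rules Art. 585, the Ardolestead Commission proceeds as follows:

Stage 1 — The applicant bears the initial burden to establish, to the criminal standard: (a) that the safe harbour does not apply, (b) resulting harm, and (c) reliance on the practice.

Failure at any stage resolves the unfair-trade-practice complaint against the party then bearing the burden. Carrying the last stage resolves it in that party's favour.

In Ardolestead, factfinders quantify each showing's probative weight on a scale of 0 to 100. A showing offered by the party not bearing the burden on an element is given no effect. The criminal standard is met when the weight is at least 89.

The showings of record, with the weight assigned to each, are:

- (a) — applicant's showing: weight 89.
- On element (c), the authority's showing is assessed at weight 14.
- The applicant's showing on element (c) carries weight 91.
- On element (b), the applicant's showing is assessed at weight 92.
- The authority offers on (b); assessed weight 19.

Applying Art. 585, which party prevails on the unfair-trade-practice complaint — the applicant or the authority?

At Stage 1 the applicant must meet the criminal standard (weight is at least 89): on (a) the weight is 89, ≥ 89, so (a) meets the standard; on (b) the weight is 92 (the authority's 19 is given no effect), ≥ 89, so (b) meets the standard; on (c) the weight is 91 (the authority's 14 is given no effect), ≥ 89, so (c) meets the standard.
  All elements met at the final stage.
All stages carried — the applicant prevails.

applicant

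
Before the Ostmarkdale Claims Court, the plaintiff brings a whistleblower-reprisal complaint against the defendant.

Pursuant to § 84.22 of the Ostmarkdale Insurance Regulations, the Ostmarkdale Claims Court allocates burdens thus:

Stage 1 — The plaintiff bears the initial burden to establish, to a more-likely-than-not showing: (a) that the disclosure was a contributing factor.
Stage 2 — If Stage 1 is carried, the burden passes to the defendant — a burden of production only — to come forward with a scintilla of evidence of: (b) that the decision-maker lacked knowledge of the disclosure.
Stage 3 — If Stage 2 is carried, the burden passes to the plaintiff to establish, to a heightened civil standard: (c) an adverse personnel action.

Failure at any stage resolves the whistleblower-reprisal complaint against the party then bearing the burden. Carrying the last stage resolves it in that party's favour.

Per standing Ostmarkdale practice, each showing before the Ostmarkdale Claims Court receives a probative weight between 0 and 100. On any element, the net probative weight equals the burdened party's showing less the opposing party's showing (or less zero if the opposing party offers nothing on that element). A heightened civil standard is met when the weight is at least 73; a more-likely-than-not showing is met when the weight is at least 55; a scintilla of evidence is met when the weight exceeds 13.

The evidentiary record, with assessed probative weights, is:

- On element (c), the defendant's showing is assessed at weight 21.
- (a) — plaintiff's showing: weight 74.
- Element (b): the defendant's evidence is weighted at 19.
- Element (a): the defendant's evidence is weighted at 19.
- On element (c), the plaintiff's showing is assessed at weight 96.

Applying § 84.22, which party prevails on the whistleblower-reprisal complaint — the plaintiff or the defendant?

Stage 1 (plaintiff, a more-likely-than-not showing, weight is at least 55): (a) net 74−19=55 ≥ 55 — meets.
  Stage 1 is satisfied; the onus moves to the defendant.
Stage 2 (defendant, a scintilla of evidence, weight exceeds 13): (b) 19 > 13 — meets.
  Stage 2 is satisfied; the onus moves to the plaintiff.
Stage 3 (plaintiff, a heightened civil standard, weight is at least 73): (c) net 96−21=75 ≥ 73 — meets.
  The plaintiff carries the last stage.
Every stage carried; the plaintiff prevails.

plaintiff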